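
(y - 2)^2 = y^2 - 4*y + 4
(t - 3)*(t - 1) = t^2 - 4*t + 3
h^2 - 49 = (h - 7)*(h + 7)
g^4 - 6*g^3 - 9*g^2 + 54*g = g*(g - 6)*(g - 3)*(g + 3)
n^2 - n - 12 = (n - 4)*(n + 3)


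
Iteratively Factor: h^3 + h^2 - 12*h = (h + 4)*(h^2 - 3*h) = h*(h + 4)*(h - 3)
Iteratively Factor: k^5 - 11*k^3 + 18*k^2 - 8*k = (k)*(k^4 - 11*k^2 + 18*k - 8) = k*(k - 1)*(k^3 + k^2 - 10*k + 8) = k*(k - 1)*(k + 4)*(k^2 - 3*k + 2) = k*(k - 1)^2*(k + 4)*(k - 2)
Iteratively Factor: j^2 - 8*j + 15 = (j - 3)*(j - 5)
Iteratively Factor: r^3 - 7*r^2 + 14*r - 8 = (r - 1)*(r^2 - 6*r + 8) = (r - 4)*(r - 1)*(r - 2)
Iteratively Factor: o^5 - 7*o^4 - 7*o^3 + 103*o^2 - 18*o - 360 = (o + 3)*(o^4 - 10*o^3 + 23*o^2 + 34*o - 120) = (o - 4)*(o + 3)*(o^3 - 6*o^2 - o + 30) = (o - 4)*(o - 3)*(o + 3)*(o^2 - 3*o - 10) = (o - 4)*(o - 3)*(o + 2)*(o + 3)*(o - 5)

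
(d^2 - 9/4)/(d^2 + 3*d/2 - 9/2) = (d + 3/2)/(d + 3)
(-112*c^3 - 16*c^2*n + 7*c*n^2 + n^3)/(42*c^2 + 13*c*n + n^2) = (-16*c^2 + n^2)/(6*c + n)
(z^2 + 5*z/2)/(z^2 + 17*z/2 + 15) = z/(z + 6)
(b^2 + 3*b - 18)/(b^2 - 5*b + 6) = (b + 6)/(b - 2)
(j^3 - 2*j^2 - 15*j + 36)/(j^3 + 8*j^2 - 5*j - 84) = (j - 3)/(j + 7)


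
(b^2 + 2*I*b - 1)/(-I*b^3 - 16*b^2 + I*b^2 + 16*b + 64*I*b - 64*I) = (I*b^2 - 2*b - I)/(b^3 - b^2*(1 + 16*I) + 16*b*(-4 + I) + 64)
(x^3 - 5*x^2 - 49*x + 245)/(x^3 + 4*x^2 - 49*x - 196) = (x - 5)/(x + 4)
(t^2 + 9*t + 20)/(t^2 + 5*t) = (t + 4)/t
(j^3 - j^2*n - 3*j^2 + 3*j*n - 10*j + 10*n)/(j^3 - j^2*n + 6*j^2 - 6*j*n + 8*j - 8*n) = (j - 5)/(j + 4)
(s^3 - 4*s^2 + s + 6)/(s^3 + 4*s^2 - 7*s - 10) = (s - 3)/(s + 5)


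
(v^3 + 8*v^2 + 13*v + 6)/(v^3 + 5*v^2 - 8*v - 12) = (v + 1)/(v - 2)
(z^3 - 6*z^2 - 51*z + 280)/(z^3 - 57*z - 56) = (z - 5)/(z + 1)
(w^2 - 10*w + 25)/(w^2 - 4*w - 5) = (w - 5)/(w + 1)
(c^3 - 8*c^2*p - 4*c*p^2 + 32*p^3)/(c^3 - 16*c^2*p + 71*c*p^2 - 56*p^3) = (c^2 - 4*p^2)/(c^2 - 8*c*p + 7*p^2)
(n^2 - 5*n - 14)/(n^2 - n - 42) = (n + 2)/(n + 6)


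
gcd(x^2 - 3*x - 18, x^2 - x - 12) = x + 3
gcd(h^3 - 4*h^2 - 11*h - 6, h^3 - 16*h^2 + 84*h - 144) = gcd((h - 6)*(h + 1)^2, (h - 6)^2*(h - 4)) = h - 6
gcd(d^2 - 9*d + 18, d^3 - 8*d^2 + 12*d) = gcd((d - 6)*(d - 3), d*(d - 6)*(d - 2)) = d - 6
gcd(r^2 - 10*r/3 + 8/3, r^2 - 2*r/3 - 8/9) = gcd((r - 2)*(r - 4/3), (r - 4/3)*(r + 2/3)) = r - 4/3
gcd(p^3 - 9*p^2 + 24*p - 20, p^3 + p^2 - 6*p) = p - 2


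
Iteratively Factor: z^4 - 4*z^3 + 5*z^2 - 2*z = (z - 1)*(z^3 - 3*z^2 + 2*z) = z*(z - 1)*(z^2 - 3*z + 2) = z*(z - 2)*(z - 1)*(z - 1)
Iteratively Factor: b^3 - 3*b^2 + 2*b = (b - 2)*(b^2 - b) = (b - 2)*(b - 1)*(b)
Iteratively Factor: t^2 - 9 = (t - 3)*(t + 3)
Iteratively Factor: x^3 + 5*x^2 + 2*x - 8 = (x + 4)*(x^2 + x - 2) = (x - 1)*(x + 4)*(x + 2)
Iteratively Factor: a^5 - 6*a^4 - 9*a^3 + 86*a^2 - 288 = (a - 3)*(a^4 - 3*a^3 - 18*a^2 + 32*a + 96) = (a - 3)*(a + 3)*(a^3 - 6*a^2 + 32) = (a - 3)*(a + 2)*(a + 3)*(a^2 - 8*a + 16) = (a - 4)*(a - 3)*(a + 2)*(a + 3)*(a - 4)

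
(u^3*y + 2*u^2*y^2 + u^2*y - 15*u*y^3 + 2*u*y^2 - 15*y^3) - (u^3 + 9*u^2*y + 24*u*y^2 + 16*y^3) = u^3*y - u^3 + 2*u^2*y^2 - 8*u^2*y - 15*u*y^3 - 22*u*y^2 - 31*y^3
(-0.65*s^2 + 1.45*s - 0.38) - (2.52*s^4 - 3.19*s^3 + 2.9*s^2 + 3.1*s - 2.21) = -2.52*s^4 + 3.19*s^3 - 3.55*s^2 - 1.65*s + 1.83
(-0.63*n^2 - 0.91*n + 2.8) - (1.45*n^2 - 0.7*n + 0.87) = -2.08*n^2 - 0.21*n + 1.93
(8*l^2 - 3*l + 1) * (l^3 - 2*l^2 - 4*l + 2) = 8*l^5 - 19*l^4 - 25*l^3 + 26*l^2 - 10*l + 2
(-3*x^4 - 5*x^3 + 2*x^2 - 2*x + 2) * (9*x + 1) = -27*x^5 - 48*x^4 + 13*x^3 - 16*x^2 + 16*x + 2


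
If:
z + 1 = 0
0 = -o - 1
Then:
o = -1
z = -1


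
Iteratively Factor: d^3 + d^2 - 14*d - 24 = (d + 2)*(d^2 - d - 12) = (d - 4)*(d + 2)*(d + 3)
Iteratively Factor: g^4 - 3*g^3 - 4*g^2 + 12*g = (g)*(g^3 - 3*g^2 - 4*g + 12) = g*(g + 2)*(g^2 - 5*g + 6) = g*(g - 3)*(g + 2)*(g - 2)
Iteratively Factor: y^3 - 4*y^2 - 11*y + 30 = (y - 5)*(y^2 + y - 6) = (y - 5)*(y + 3)*(y - 2)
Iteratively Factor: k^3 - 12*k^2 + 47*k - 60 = (k - 5)*(k^2 - 7*k + 12) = (k - 5)*(k - 4)*(k - 3)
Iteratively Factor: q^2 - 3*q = (q - 3)*(q)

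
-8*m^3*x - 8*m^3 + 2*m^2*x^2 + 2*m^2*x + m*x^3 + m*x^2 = (-2*m + x)*(4*m + x)*(m*x + m)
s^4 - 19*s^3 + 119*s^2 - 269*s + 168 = (s - 8)*(s - 7)*(s - 3)*(s - 1)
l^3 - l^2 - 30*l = l*(l - 6)*(l + 5)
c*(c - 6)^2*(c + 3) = c^4 - 9*c^3 + 108*c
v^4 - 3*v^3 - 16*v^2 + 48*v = v*(v - 4)*(v - 3)*(v + 4)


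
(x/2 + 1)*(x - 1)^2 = x^3/2 - 3*x/2 + 1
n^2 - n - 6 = (n - 3)*(n + 2)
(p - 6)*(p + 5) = p^2 - p - 30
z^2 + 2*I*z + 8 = (z - 2*I)*(z + 4*I)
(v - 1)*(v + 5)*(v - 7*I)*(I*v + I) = I*v^4 + 7*v^3 + 5*I*v^3 + 35*v^2 - I*v^2 - 7*v - 5*I*v - 35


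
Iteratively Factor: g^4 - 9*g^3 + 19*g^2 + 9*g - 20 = (g + 1)*(g^3 - 10*g^2 + 29*g - 20) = (g - 4)*(g + 1)*(g^2 - 6*g + 5) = (g - 4)*(g - 1)*(g + 1)*(g - 5)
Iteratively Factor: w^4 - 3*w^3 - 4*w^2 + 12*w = (w - 3)*(w^3 - 4*w) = (w - 3)*(w - 2)*(w^2 + 2*w) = w*(w - 3)*(w - 2)*(w + 2)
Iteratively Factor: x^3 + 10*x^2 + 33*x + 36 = (x + 3)*(x^2 + 7*x + 12) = (x + 3)^2*(x + 4)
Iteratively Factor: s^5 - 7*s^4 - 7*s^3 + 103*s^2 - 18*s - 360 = (s + 3)*(s^4 - 10*s^3 + 23*s^2 + 34*s - 120) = (s - 5)*(s + 3)*(s^3 - 5*s^2 - 2*s + 24) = (s - 5)*(s - 4)*(s + 3)*(s^2 - s - 6) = (s - 5)*(s - 4)*(s + 2)*(s + 3)*(s - 3)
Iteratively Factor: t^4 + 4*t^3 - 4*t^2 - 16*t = (t)*(t^3 + 4*t^2 - 4*t - 16) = t*(t + 4)*(t^2 - 4) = t*(t - 2)*(t + 4)*(t + 2)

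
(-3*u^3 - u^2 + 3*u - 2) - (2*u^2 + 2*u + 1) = -3*u^3 - 3*u^2 + u - 3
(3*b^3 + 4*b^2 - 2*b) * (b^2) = 3*b^5 + 4*b^4 - 2*b^3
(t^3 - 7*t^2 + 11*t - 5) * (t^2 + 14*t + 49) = t^5 + 7*t^4 - 38*t^3 - 194*t^2 + 469*t - 245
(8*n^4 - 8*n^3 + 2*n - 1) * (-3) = -24*n^4 + 24*n^3 - 6*n + 3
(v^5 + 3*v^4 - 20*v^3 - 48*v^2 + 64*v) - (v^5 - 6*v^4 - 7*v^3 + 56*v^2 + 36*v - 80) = 9*v^4 - 13*v^3 - 104*v^2 + 28*v + 80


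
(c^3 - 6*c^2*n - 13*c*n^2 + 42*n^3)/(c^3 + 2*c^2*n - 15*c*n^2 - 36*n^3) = (c^2 - 9*c*n + 14*n^2)/(c^2 - c*n - 12*n^2)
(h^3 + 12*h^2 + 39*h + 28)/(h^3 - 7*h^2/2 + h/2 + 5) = 2*(h^2 + 11*h + 28)/(2*h^2 - 9*h + 10)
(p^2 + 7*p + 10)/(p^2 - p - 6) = (p + 5)/(p - 3)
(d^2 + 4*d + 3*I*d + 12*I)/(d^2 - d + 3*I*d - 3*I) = (d + 4)/(d - 1)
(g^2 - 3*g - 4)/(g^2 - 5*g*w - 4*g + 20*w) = (-g - 1)/(-g + 5*w)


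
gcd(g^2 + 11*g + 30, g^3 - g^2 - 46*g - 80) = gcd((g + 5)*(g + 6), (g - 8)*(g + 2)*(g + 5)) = g + 5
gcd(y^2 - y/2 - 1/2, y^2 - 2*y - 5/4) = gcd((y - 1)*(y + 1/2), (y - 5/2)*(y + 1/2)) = y + 1/2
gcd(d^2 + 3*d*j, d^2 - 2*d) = d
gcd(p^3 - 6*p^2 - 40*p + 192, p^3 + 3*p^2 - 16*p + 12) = p + 6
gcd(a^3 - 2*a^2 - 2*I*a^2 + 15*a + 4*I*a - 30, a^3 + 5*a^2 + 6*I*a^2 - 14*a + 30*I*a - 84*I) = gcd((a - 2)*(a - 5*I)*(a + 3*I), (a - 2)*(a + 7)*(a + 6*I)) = a - 2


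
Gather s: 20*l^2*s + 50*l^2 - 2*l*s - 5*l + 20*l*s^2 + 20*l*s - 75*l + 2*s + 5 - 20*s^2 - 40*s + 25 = 50*l^2 - 80*l + s^2*(20*l - 20) + s*(20*l^2 + 18*l - 38) + 30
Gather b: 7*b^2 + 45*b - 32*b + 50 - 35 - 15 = 7*b^2 + 13*b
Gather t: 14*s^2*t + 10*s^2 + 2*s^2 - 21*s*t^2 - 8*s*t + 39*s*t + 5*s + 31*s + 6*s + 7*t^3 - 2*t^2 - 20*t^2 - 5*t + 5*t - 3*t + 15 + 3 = 12*s^2 + 42*s + 7*t^3 + t^2*(-21*s - 22) + t*(14*s^2 + 31*s - 3) + 18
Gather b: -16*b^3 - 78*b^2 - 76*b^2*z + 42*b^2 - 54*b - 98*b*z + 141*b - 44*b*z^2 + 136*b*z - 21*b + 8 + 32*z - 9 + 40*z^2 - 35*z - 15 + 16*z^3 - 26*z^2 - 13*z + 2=-16*b^3 + b^2*(-76*z - 36) + b*(-44*z^2 + 38*z + 66) + 16*z^3 + 14*z^2 - 16*z - 14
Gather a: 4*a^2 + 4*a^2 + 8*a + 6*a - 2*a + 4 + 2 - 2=8*a^2 + 12*a + 4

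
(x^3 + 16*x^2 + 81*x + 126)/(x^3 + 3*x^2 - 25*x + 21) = (x^2 + 9*x + 18)/(x^2 - 4*x + 3)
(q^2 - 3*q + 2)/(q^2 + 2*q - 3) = (q - 2)/(q + 3)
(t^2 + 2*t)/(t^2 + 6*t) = (t + 2)/(t + 6)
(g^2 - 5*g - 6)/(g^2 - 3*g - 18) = (g + 1)/(g + 3)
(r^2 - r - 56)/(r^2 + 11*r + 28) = (r - 8)/(r + 4)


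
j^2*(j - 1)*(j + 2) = j^4 + j^3 - 2*j^2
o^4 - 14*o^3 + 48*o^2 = o^2*(o - 8)*(o - 6)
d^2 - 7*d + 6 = (d - 6)*(d - 1)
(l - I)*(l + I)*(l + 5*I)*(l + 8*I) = l^4 + 13*I*l^3 - 39*l^2 + 13*I*l - 40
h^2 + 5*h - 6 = (h - 1)*(h + 6)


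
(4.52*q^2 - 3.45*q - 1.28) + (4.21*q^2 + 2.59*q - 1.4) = 8.73*q^2 - 0.86*q - 2.68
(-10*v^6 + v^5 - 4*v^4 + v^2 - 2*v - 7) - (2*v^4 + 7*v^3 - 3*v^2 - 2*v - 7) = -10*v^6 + v^5 - 6*v^4 - 7*v^3 + 4*v^2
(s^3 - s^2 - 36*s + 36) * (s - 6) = s^4 - 7*s^3 - 30*s^2 + 252*s - 216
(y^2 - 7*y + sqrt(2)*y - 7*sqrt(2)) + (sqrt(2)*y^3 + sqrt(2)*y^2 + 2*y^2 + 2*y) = sqrt(2)*y^3 + sqrt(2)*y^2 + 3*y^2 - 5*y + sqrt(2)*y - 7*sqrt(2)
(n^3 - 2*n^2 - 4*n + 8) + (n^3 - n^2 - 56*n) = 2*n^3 - 3*n^2 - 60*n + 8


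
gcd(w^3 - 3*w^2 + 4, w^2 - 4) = w - 2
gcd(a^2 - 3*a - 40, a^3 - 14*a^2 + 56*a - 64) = a - 8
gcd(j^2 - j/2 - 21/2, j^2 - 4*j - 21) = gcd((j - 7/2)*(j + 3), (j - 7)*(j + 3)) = j + 3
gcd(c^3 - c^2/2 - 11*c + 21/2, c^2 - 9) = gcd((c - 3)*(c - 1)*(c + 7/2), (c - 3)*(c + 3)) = c - 3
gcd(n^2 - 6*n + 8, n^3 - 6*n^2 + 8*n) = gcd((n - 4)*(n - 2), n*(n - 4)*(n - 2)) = n^2 - 6*n + 8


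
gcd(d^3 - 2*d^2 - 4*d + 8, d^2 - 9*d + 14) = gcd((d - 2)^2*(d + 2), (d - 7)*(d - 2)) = d - 2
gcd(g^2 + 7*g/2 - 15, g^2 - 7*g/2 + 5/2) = g - 5/2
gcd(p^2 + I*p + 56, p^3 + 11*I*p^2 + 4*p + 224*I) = p + 8*I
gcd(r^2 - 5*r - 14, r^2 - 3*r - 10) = r + 2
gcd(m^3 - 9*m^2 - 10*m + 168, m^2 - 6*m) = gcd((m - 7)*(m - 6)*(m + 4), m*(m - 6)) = m - 6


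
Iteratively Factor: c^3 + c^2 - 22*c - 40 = (c - 5)*(c^2 + 6*c + 8) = (c - 5)*(c + 4)*(c + 2)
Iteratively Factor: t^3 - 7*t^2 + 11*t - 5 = (t - 1)*(t^2 - 6*t + 5) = (t - 5)*(t - 1)*(t - 1)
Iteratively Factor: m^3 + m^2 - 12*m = (m - 3)*(m^2 + 4*m) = (m - 3)*(m + 4)*(m)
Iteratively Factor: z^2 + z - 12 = (z - 3)*(z + 4)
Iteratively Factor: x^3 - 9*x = (x - 3)*(x^2 + 3*x) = (x - 3)*(x + 3)*(x)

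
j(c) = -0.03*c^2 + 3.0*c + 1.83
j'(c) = 3.0 - 0.06*c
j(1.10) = 5.09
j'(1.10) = 2.93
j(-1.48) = -2.68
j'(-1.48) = 3.09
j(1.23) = 5.47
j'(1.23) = 2.93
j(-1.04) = -1.32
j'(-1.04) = 3.06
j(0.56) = 3.50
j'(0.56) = 2.97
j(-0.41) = 0.59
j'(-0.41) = 3.02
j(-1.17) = -1.72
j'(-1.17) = 3.07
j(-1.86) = -3.85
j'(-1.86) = 3.11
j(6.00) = 18.75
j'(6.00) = 2.64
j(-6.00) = -17.25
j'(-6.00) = 3.36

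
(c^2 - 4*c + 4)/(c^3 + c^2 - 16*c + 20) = 1/(c + 5)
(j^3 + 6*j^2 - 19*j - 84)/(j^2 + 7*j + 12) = (j^2 + 3*j - 28)/(j + 4)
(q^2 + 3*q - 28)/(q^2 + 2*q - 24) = (q + 7)/(q + 6)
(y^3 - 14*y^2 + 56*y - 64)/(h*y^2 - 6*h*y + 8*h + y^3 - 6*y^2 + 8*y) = (y - 8)/(h + y)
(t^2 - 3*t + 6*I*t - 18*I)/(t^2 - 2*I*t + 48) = (t - 3)/(t - 8*I)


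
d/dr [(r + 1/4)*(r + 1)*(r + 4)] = 3*r^2 + 21*r/2 + 21/4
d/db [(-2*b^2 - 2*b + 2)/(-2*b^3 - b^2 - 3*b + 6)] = 2*(-2*b^4 - 4*b^3 + 8*b^2 - 10*b - 3)/(4*b^6 + 4*b^5 + 13*b^4 - 18*b^3 - 3*b^2 - 36*b + 36)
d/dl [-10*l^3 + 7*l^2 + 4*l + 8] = -30*l^2 + 14*l + 4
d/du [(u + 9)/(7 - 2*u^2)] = (-2*u^2 + 4*u*(u + 9) + 7)/(2*u^2 - 7)^2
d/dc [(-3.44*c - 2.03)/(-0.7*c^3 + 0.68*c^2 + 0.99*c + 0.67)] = (-4.816*c^3 - 1.9238*c^2 + 2.7608*c - 0.295100000000001)/(0.49*c^6 - 0.952*c^5 - 0.9236*c^4 + 0.4084*c^3 + 1.8913*c^2 + 1.3266*c + 0.4489)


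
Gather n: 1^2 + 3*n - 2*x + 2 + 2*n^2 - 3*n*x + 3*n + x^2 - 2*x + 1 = 2*n^2 + n*(6 - 3*x) + x^2 - 4*x + 4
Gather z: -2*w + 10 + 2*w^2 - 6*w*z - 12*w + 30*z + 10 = 2*w^2 - 14*w + z*(30 - 6*w) + 20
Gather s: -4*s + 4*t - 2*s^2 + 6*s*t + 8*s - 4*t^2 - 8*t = -2*s^2 + s*(6*t + 4) - 4*t^2 - 4*t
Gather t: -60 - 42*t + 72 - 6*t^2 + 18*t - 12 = -6*t^2 - 24*t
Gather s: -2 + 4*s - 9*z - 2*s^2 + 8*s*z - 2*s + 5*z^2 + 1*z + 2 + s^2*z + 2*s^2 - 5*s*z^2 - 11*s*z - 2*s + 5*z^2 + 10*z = s^2*z + s*(-5*z^2 - 3*z) + 10*z^2 + 2*z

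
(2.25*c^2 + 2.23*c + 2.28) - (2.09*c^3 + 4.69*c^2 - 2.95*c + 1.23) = -2.09*c^3 - 2.44*c^2 + 5.18*c + 1.05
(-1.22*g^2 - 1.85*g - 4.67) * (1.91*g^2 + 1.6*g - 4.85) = -2.3302*g^4 - 5.4855*g^3 - 5.9627*g^2 + 1.5005*g + 22.6495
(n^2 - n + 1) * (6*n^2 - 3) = 6*n^4 - 6*n^3 + 3*n^2 + 3*n - 3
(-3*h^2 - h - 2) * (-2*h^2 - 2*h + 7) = 6*h^4 + 8*h^3 - 15*h^2 - 3*h - 14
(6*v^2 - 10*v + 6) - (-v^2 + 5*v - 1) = 7*v^2 - 15*v + 7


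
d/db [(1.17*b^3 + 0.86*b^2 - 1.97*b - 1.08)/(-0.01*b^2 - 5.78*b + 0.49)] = (-0.0117*b^4 - 13.5252*b^3 - 3.2706*b^2 + 0.821200000000001*b - 7.2077)/(0.0001*b^4 + 0.1156*b^3 + 33.3986*b^2 - 5.6644*b + 0.2401)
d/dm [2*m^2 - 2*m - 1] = 4*m - 2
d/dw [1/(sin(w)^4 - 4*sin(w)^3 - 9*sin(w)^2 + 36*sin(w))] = 2*(-2*sin(w)^3 + 6*sin(w)^2 + 9*sin(w) - 18)*cos(w)/((sin(w)^3 - 4*sin(w)^2 - 9*sin(w) + 36)^2*sin(w)^2)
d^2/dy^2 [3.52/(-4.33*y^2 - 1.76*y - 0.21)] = (131.992256*y^2 + 53.650432*y - 3.52*(8.66*y + 1.76)*(17.32*y + 3.52) + 6.401472)/(4.33*y^2 + 1.76*y + 0.21)^3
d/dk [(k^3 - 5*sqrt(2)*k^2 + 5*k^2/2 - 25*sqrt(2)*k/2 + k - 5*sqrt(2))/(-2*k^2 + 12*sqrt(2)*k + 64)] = (-2*k^4 + 24*sqrt(2)*k^3 + 5*sqrt(2)*k^2 + 74*k^2 - 660*sqrt(2)*k + 320*k - 800*sqrt(2) + 184)/(4*(k^4 - 12*sqrt(2)*k^3 + 8*k^2 + 384*sqrt(2)*k + 1024))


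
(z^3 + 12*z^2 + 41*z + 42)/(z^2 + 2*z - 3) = (z^2 + 9*z + 14)/(z - 1)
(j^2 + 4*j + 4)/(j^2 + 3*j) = (j^2 + 4*j + 4)/(j*(j + 3))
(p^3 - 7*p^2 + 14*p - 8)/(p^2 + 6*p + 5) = (p^3 - 7*p^2 + 14*p - 8)/(p^2 + 6*p + 5)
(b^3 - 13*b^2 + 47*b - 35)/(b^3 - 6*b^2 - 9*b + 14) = (b - 5)/(b + 2)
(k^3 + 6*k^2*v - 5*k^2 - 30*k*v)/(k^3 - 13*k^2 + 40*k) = (k + 6*v)/(k - 8)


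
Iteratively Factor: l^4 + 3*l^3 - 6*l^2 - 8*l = (l)*(l^3 + 3*l^2 - 6*l - 8) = l*(l + 4)*(l^2 - l - 2) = l*(l + 1)*(l + 4)*(l - 2)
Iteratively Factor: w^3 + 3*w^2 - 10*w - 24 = (w + 4)*(w^2 - w - 6) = (w - 3)*(w + 4)*(w + 2)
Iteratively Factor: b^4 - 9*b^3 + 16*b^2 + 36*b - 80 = (b - 5)*(b^3 - 4*b^2 - 4*b + 16) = (b - 5)*(b - 4)*(b^2 - 4) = (b - 5)*(b - 4)*(b - 2)*(b + 2)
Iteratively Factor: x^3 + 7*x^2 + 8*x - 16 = (x - 1)*(x^2 + 8*x + 16) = (x - 1)*(x + 4)*(x + 4)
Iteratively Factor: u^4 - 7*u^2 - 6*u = (u + 1)*(u^3 - u^2 - 6*u) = u*(u + 1)*(u^2 - u - 6) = u*(u + 1)*(u + 2)*(u - 3)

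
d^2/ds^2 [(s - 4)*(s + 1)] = 2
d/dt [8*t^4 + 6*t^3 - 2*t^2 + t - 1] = 32*t^3 + 18*t^2 - 4*t + 1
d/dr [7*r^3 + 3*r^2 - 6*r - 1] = 21*r^2 + 6*r - 6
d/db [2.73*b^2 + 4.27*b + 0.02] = 5.46*b + 4.27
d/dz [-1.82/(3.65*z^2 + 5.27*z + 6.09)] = (13.286*z + 9.5914)/(3.65*z^2 + 5.27*z + 6.09)^2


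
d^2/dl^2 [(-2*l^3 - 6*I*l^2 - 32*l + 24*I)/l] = -4 + 48*I/l^3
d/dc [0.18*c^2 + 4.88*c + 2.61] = 0.36*c + 4.88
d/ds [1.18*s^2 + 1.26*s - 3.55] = 2.36*s + 1.26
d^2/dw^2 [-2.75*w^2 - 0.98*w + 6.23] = -5.50000000000000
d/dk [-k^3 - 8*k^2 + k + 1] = -3*k^2 - 16*k + 1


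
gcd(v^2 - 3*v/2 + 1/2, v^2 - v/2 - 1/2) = v - 1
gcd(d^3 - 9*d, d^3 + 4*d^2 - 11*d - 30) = d - 3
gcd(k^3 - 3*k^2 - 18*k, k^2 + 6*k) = k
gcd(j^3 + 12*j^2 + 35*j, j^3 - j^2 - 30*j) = j^2 + 5*j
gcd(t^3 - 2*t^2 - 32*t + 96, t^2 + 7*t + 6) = t + 6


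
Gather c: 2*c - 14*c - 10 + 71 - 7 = 54 - 12*c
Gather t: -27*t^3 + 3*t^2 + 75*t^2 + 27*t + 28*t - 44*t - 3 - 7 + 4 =-27*t^3 + 78*t^2 + 11*t - 6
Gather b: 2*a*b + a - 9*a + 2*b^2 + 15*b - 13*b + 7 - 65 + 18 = -8*a + 2*b^2 + b*(2*a + 2) - 40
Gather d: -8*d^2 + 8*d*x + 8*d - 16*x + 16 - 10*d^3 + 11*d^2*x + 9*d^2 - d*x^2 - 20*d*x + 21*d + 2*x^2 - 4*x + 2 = -10*d^3 + d^2*(11*x + 1) + d*(-x^2 - 12*x + 29) + 2*x^2 - 20*x + 18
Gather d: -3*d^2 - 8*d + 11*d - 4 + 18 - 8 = -3*d^2 + 3*d + 6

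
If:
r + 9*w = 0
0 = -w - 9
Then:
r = 81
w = -9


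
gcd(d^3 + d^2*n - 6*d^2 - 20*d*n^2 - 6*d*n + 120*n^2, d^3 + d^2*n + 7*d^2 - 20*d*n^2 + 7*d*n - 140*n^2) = d^2 + d*n - 20*n^2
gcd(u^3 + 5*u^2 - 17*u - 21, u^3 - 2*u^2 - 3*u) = u^2 - 2*u - 3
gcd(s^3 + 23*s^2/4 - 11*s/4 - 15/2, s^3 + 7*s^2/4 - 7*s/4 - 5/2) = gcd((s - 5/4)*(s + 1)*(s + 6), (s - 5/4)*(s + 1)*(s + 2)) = s^2 - s/4 - 5/4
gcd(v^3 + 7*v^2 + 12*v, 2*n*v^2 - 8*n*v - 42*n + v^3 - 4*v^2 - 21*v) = v + 3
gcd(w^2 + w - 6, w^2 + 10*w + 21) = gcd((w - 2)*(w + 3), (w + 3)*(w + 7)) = w + 3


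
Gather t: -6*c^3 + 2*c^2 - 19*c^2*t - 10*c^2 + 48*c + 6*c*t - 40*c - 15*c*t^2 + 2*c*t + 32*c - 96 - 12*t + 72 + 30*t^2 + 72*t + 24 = -6*c^3 - 8*c^2 + 40*c + t^2*(30 - 15*c) + t*(-19*c^2 + 8*c + 60)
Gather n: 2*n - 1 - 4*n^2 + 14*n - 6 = -4*n^2 + 16*n - 7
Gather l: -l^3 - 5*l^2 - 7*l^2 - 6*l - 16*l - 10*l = -l^3 - 12*l^2 - 32*l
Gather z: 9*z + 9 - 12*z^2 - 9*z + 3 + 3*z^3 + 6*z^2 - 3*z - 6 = 3*z^3 - 6*z^2 - 3*z + 6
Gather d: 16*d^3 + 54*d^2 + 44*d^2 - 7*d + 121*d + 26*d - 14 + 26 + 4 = 16*d^3 + 98*d^2 + 140*d + 16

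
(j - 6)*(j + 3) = j^2 - 3*j - 18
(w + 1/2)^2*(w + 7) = w^3 + 8*w^2 + 29*w/4 + 7/4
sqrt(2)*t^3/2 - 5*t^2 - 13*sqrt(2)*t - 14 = (t - 7*sqrt(2))*(t + sqrt(2))*(sqrt(2)*t/2 + 1)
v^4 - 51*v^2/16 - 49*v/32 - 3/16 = (v - 2)*(v + 1/4)^2*(v + 3/2)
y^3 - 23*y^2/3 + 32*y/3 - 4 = (y - 6)*(y - 1)*(y - 2/3)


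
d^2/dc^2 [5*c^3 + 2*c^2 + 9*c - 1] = 30*c + 4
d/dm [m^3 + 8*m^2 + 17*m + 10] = 3*m^2 + 16*m + 17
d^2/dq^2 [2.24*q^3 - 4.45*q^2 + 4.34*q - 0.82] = 13.44*q - 8.9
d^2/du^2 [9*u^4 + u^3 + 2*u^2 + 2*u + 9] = 108*u^2 + 6*u + 4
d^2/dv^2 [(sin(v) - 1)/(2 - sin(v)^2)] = (9*sin(v)^5 - 4*sin(v)^4 - 2*sin(v)^2 - 11*sin(v)/2 - sin(5*v)/2 + 4)/(sin(v)^2 - 2)^3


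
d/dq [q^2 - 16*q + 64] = 2*q - 16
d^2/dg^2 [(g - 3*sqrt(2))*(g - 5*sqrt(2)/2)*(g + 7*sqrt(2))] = 6*g + 3*sqrt(2)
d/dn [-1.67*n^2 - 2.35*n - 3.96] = -3.34*n - 2.35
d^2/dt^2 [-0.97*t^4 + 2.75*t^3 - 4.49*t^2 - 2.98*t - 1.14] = -11.64*t^2 + 16.5*t - 8.98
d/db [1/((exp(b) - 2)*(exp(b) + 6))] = 2*(-exp(b) - 2)*exp(b)/(exp(4*b) + 8*exp(3*b) - 8*exp(2*b) - 96*exp(b) + 144)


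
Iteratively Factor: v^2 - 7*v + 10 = (v - 5)*(v - 2)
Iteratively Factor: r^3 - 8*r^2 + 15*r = (r - 5)*(r^2 - 3*r) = r*(r - 5)*(r - 3)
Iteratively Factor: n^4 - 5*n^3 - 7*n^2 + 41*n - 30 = (n - 2)*(n^3 - 3*n^2 - 13*n + 15) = (n - 2)*(n + 3)*(n^2 - 6*n + 5) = (n - 5)*(n - 2)*(n + 3)*(n - 1)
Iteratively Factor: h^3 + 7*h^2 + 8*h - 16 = (h - 1)*(h^2 + 8*h + 16) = (h - 1)*(h + 4)*(h + 4)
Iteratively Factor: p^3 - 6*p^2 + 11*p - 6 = (p - 1)*(p^2 - 5*p + 6) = (p - 2)*(p - 1)*(p - 3)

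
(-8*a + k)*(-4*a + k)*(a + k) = 32*a^3 + 20*a^2*k - 11*a*k^2 + k^3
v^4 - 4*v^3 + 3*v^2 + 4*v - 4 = (v - 2)^2*(v - 1)*(v + 1)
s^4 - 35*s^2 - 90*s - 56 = (s - 7)*(s + 1)*(s + 2)*(s + 4)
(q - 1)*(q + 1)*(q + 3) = q^3 + 3*q^2 - q - 3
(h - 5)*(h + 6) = h^2 + h - 30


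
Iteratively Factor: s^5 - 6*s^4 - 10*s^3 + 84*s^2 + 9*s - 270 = (s - 3)*(s^4 - 3*s^3 - 19*s^2 + 27*s + 90) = (s - 3)*(s + 2)*(s^3 - 5*s^2 - 9*s + 45) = (s - 5)*(s - 3)*(s + 2)*(s^2 - 9) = (s - 5)*(s - 3)*(s + 2)*(s + 3)*(s - 3)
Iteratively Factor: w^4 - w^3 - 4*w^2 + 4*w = (w - 1)*(w^3 - 4*w) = w*(w - 1)*(w^2 - 4) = w*(w - 1)*(w + 2)*(w - 2)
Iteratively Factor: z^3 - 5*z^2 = (z)*(z^2 - 5*z) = z^2*(z - 5)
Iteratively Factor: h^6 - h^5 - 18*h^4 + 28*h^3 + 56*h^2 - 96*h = (h - 2)*(h^5 + h^4 - 16*h^3 - 4*h^2 + 48*h) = (h - 2)*(h + 4)*(h^4 - 3*h^3 - 4*h^2 + 12*h) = (h - 2)^2*(h + 4)*(h^3 - h^2 - 6*h) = h*(h - 2)^2*(h + 4)*(h^2 - h - 6) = h*(h - 3)*(h - 2)^2*(h + 4)*(h + 2)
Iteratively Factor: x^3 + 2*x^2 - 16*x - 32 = (x + 4)*(x^2 - 2*x - 8) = (x - 4)*(x + 4)*(x + 2)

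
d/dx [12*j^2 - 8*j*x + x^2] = -8*j + 2*x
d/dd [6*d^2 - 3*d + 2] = 12*d - 3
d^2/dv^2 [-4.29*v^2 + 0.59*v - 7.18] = -8.58000000000000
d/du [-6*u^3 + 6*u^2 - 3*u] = -18*u^2 + 12*u - 3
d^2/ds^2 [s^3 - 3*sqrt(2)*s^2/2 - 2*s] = 6*s - 3*sqrt(2)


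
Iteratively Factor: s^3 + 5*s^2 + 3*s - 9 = (s + 3)*(s^2 + 2*s - 3) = (s + 3)^2*(s - 1)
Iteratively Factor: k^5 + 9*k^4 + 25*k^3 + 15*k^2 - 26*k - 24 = (k + 1)*(k^4 + 8*k^3 + 17*k^2 - 2*k - 24) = (k + 1)*(k + 3)*(k^3 + 5*k^2 + 2*k - 8) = (k - 1)*(k + 1)*(k + 3)*(k^2 + 6*k + 8) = (k - 1)*(k + 1)*(k + 3)*(k + 4)*(k + 2)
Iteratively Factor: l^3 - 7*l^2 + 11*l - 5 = (l - 1)*(l^2 - 6*l + 5) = (l - 1)^2*(l - 5)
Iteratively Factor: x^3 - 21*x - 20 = (x - 5)*(x^2 + 5*x + 4) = (x - 5)*(x + 1)*(x + 4)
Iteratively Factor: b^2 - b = (b)*(b - 1)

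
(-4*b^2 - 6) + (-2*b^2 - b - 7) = -6*b^2 - b - 13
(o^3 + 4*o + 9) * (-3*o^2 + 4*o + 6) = -3*o^5 + 4*o^4 - 6*o^3 - 11*o^2 + 60*o + 54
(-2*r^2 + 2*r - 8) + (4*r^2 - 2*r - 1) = 2*r^2 - 9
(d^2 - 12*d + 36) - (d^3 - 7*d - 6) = -d^3 + d^2 - 5*d + 42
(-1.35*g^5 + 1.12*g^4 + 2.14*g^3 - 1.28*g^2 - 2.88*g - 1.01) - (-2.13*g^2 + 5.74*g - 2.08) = -1.35*g^5 + 1.12*g^4 + 2.14*g^3 + 0.85*g^2 - 8.62*g + 1.07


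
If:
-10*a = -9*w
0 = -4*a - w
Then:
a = 0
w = 0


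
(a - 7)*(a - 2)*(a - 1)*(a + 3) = a^4 - 7*a^3 - 7*a^2 + 55*a - 42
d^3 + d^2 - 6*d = d*(d - 2)*(d + 3)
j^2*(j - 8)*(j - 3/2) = j^4 - 19*j^3/2 + 12*j^2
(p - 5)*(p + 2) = p^2 - 3*p - 10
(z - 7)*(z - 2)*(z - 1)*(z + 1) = z^4 - 9*z^3 + 13*z^2 + 9*z - 14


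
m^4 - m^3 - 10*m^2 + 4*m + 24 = (m - 3)*(m - 2)*(m + 2)^2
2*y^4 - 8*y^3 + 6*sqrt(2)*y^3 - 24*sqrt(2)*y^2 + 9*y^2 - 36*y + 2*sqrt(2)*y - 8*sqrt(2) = (y - 4)*(y + 2*sqrt(2))*(sqrt(2)*y + 1)^2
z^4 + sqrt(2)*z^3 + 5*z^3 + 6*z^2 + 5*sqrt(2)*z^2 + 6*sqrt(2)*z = z*(z + 2)*(z + 3)*(z + sqrt(2))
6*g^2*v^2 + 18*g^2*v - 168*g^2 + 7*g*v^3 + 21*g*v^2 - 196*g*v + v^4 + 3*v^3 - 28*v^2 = (g + v)*(6*g + v)*(v - 4)*(v + 7)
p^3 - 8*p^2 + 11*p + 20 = (p - 5)*(p - 4)*(p + 1)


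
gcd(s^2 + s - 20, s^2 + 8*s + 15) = s + 5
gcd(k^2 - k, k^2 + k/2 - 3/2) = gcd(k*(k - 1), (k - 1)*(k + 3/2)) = k - 1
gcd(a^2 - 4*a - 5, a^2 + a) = a + 1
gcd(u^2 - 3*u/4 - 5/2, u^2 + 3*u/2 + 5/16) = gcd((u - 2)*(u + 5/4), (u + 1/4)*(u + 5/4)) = u + 5/4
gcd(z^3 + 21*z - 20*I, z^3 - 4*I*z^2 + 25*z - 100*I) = z^2 + I*z + 20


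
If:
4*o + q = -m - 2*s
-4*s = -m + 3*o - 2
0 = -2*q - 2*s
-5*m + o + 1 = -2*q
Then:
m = -5/84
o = -11/84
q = -7/12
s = 7/12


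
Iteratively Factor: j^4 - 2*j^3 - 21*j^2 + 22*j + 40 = (j - 5)*(j^3 + 3*j^2 - 6*j - 8) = (j - 5)*(j - 2)*(j^2 + 5*j + 4) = (j - 5)*(j - 2)*(j + 4)*(j + 1)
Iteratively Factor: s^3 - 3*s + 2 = (s - 1)*(s^2 + s - 2) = (s - 1)^2*(s + 2)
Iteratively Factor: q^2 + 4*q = (q)*(q + 4)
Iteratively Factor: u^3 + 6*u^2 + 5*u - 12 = (u + 4)*(u^2 + 2*u - 3) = (u - 1)*(u + 4)*(u + 3)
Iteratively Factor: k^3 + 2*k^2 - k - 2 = (k + 2)*(k^2 - 1) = (k + 1)*(k + 2)*(k - 1)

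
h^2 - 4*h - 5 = (h - 5)*(h + 1)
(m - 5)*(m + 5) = m^2 - 25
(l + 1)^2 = l^2 + 2*l + 1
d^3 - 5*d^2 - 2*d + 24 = (d - 4)*(d - 3)*(d + 2)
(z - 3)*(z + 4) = z^2 + z - 12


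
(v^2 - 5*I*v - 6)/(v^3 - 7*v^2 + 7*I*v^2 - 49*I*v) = (v^2 - 5*I*v - 6)/(v*(v^2 + 7*v*(-1 + I) - 49*I))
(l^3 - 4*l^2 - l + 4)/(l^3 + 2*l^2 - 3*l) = (l^2 - 3*l - 4)/(l*(l + 3))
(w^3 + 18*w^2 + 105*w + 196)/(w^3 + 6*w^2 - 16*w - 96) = (w^2 + 14*w + 49)/(w^2 + 2*w - 24)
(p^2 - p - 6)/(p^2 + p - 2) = (p - 3)/(p - 1)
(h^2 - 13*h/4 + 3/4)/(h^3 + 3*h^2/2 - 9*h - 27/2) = (4*h - 1)/(2*(2*h^2 + 9*h + 9))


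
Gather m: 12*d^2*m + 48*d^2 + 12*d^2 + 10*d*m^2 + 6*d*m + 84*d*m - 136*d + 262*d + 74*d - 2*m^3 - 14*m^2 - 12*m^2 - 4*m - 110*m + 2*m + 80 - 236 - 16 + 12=60*d^2 + 200*d - 2*m^3 + m^2*(10*d - 26) + m*(12*d^2 + 90*d - 112) - 160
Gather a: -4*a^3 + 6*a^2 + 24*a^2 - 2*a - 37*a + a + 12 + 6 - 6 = -4*a^3 + 30*a^2 - 38*a + 12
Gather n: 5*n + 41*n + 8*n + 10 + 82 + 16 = 54*n + 108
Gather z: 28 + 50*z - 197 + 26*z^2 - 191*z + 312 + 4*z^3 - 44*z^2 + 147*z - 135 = 4*z^3 - 18*z^2 + 6*z + 8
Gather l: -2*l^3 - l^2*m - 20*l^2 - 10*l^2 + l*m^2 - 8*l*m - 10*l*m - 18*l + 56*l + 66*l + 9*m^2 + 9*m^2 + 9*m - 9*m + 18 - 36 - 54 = -2*l^3 + l^2*(-m - 30) + l*(m^2 - 18*m + 104) + 18*m^2 - 72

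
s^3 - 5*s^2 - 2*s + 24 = (s - 4)*(s - 3)*(s + 2)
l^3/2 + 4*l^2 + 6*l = l*(l/2 + 1)*(l + 6)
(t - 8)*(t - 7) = t^2 - 15*t + 56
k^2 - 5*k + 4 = (k - 4)*(k - 1)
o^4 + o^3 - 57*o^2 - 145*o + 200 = (o - 8)*(o - 1)*(o + 5)^2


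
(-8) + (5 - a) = -a - 3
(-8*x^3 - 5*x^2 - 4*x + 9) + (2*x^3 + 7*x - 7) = -6*x^3 - 5*x^2 + 3*x + 2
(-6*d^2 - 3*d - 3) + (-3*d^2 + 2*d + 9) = -9*d^2 - d + 6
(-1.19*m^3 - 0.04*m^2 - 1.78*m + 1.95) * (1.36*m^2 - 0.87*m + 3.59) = -1.6184*m^5 + 0.9809*m^4 - 6.6581*m^3 + 4.057*m^2 - 8.0867*m + 7.0005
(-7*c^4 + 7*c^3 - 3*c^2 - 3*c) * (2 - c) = 7*c^5 - 21*c^4 + 17*c^3 - 3*c^2 - 6*c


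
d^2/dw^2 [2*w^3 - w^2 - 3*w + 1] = 12*w - 2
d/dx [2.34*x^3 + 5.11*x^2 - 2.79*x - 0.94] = 7.02*x^2 + 10.22*x - 2.79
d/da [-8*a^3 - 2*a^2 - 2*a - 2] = -24*a^2 - 4*a - 2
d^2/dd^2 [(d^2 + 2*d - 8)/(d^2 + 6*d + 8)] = -8/(d^3 + 6*d^2 + 12*d + 8)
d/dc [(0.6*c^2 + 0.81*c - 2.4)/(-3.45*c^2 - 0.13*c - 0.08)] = (2.7165*c^2 - 16.656*c - 0.3768)/(11.9025*c^4 + 0.897*c^3 + 0.5689*c^2 + 0.0208*c + 0.0064)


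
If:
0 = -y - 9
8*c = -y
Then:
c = 9/8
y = -9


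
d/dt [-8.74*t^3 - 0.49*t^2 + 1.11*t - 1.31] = -26.22*t^2 - 0.98*t + 1.11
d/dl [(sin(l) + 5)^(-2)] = -2*cos(l)/(sin(l) + 5)^3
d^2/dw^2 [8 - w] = 0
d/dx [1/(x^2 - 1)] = -2*x/(x^2 - 1)^2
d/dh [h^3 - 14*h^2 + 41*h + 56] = 3*h^2 - 28*h + 41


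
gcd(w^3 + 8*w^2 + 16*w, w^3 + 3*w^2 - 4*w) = w^2 + 4*w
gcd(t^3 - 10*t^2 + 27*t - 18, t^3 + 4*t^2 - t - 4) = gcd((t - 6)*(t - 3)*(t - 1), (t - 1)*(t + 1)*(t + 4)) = t - 1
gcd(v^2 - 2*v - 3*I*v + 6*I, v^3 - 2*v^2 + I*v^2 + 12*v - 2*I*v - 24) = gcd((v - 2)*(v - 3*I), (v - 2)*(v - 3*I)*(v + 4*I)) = v^2 + v*(-2 - 3*I) + 6*I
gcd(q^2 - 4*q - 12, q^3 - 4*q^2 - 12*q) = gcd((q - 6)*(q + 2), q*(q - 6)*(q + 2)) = q^2 - 4*q - 12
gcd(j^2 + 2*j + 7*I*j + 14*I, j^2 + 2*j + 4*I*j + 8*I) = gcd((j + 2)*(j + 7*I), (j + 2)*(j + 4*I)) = j + 2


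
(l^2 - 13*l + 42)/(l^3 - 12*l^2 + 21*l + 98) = (l - 6)/(l^2 - 5*l - 14)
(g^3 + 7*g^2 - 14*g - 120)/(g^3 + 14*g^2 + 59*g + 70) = (g^2 + 2*g - 24)/(g^2 + 9*g + 14)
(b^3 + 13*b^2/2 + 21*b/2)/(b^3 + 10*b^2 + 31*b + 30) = b*(2*b + 7)/(2*(b^2 + 7*b + 10))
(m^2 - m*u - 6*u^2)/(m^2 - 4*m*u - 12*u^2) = (-m + 3*u)/(-m + 6*u)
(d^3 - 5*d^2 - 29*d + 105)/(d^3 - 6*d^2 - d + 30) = (d^2 - 2*d - 35)/(d^2 - 3*d - 10)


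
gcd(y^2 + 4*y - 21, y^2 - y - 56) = y + 7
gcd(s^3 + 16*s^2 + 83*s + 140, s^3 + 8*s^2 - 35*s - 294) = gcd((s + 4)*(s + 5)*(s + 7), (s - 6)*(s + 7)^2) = s + 7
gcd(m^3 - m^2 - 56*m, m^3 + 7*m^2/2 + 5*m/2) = m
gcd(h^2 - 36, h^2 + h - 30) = h + 6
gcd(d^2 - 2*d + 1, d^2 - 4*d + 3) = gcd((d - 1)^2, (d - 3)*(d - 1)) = d - 1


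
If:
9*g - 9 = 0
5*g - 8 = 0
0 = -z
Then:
No Solution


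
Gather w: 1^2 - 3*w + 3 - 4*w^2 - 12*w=-4*w^2 - 15*w + 4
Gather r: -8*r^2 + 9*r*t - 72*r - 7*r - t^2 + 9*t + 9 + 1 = -8*r^2 + r*(9*t - 79) - t^2 + 9*t + 10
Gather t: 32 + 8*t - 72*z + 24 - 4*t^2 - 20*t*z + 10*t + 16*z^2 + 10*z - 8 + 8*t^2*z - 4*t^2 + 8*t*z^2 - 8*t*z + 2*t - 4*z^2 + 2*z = t^2*(8*z - 8) + t*(8*z^2 - 28*z + 20) + 12*z^2 - 60*z + 48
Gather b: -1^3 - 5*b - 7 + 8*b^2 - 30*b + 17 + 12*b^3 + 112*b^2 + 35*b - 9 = 12*b^3 + 120*b^2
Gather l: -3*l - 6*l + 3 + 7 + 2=12 - 9*l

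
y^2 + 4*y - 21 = (y - 3)*(y + 7)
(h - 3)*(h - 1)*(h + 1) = h^3 - 3*h^2 - h + 3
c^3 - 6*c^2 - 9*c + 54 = (c - 6)*(c - 3)*(c + 3)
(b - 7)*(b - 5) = b^2 - 12*b + 35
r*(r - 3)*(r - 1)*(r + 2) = r^4 - 2*r^3 - 5*r^2 + 6*r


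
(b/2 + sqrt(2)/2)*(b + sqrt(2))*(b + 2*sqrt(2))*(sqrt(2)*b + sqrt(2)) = sqrt(2)*b^4/2 + sqrt(2)*b^3/2 + 4*b^3 + 4*b^2 + 5*sqrt(2)*b^2 + 4*b + 5*sqrt(2)*b + 4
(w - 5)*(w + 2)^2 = w^3 - w^2 - 16*w - 20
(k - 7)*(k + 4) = k^2 - 3*k - 28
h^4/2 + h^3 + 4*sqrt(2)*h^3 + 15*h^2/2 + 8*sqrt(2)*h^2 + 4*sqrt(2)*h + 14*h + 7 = (h/2 + sqrt(2)/2)*(h + 1)^2*(h + 7*sqrt(2))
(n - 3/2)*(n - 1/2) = n^2 - 2*n + 3/4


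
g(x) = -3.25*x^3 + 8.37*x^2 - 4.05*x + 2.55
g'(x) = -9.75*x^2 + 16.74*x - 4.05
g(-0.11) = 3.10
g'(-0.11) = -6.01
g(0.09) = 2.25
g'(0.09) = -2.62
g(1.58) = 4.23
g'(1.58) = -1.94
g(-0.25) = 4.14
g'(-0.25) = -8.84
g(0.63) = 2.51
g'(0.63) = 2.63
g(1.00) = 3.62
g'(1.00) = 2.94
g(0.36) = 2.03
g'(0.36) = 0.71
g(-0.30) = 4.61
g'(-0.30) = -9.95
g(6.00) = -422.43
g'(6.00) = -254.61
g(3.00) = -22.02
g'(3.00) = -41.58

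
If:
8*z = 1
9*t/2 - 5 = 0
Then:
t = 10/9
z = 1/8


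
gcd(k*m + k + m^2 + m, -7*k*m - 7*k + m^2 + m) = m + 1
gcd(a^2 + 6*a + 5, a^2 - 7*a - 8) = a + 1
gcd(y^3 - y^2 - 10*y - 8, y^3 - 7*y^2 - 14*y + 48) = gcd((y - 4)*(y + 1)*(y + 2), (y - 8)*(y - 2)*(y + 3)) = 1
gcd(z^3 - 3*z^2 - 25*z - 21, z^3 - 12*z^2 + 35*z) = z - 7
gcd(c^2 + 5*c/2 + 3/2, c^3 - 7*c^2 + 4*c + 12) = c + 1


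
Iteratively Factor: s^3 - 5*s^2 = (s)*(s^2 - 5*s) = s*(s - 5)*(s)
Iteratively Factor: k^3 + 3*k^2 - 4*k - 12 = (k - 2)*(k^2 + 5*k + 6) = (k - 2)*(k + 3)*(k + 2)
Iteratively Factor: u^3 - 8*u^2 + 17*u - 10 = (u - 2)*(u^2 - 6*u + 5) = (u - 2)*(u - 1)*(u - 5)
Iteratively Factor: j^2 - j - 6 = (j + 2)*(j - 3)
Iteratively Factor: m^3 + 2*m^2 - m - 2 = (m + 1)*(m^2 + m - 2) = (m + 1)*(m + 2)*(m - 1)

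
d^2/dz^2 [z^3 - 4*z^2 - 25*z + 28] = 6*z - 8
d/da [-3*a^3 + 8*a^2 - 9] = a*(16 - 9*a)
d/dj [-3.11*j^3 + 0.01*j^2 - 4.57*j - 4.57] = -9.33*j^2 + 0.02*j - 4.57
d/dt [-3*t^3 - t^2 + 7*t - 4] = -9*t^2 - 2*t + 7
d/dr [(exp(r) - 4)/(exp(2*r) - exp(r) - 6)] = (-(exp(r) - 4)*(2*exp(r) - 1) + exp(2*r) - exp(r) - 6)*exp(r)/(-exp(2*r) + exp(r) + 6)^2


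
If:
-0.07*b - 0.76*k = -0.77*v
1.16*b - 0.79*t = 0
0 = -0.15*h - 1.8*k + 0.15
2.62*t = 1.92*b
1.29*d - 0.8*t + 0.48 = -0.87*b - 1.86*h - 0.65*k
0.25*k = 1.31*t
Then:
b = 0.00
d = -1.81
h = 1.00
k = 0.00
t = 0.00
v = 0.00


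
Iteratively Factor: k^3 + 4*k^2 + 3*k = (k + 1)*(k^2 + 3*k) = (k + 1)*(k + 3)*(k)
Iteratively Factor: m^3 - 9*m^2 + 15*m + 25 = (m + 1)*(m^2 - 10*m + 25) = (m - 5)*(m + 1)*(m - 5)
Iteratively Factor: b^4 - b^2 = (b)*(b^3 - b) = b*(b - 1)*(b^2 + b) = b*(b - 1)*(b + 1)*(b)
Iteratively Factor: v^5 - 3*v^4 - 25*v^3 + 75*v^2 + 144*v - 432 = (v - 3)*(v^4 - 25*v^2 + 144) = (v - 3)*(v + 3)*(v^3 - 3*v^2 - 16*v + 48) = (v - 4)*(v - 3)*(v + 3)*(v^2 + v - 12) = (v - 4)*(v - 3)^2*(v + 3)*(v + 4)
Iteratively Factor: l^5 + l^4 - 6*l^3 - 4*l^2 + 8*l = (l - 1)*(l^4 + 2*l^3 - 4*l^2 - 8*l) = (l - 1)*(l + 2)*(l^3 - 4*l) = (l - 2)*(l - 1)*(l + 2)*(l^2 + 2*l) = l*(l - 2)*(l - 1)*(l + 2)*(l + 2)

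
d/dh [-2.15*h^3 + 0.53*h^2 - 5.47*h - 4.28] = -6.45*h^2 + 1.06*h - 5.47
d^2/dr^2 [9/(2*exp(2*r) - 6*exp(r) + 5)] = 18*((3 - 4*exp(r))*(2*exp(2*r) - 6*exp(r) + 5) + 4*(2*exp(r) - 3)^2*exp(r))*exp(r)/(2*exp(2*r) - 6*exp(r) + 5)^3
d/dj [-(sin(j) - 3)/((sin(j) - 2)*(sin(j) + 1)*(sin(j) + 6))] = 2*(sin(j)^3 - 2*sin(j)^2 - 15*sin(j) + 18)*cos(j)/((sin(j) - 2)^2*(sin(j) + 1)^2*(sin(j) + 6)^2)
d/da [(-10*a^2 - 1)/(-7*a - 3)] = (70*a^2 + 60*a - 7)/(49*a^2 + 42*a + 9)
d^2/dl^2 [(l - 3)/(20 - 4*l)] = -1/(l - 5)^3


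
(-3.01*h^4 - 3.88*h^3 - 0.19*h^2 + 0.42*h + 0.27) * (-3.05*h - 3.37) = 9.1805*h^5 + 21.9777*h^4 + 13.6551*h^3 - 0.6407*h^2 - 2.2389*h - 0.9099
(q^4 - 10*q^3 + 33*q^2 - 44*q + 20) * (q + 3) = q^5 - 7*q^4 + 3*q^3 + 55*q^2 - 112*q + 60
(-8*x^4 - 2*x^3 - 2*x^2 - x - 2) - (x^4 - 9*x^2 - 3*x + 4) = -9*x^4 - 2*x^3 + 7*x^2 + 2*x - 6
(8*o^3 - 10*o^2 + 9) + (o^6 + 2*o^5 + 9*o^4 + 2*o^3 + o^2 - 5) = o^6 + 2*o^5 + 9*o^4 + 10*o^3 - 9*o^2 + 4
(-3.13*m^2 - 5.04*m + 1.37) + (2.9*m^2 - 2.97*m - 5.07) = -0.23*m^2 - 8.01*m - 3.7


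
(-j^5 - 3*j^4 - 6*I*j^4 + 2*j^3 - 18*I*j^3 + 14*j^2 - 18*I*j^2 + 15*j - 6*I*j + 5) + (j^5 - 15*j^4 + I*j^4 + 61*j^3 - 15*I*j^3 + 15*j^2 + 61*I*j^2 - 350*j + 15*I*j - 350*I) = -18*j^4 - 5*I*j^4 + 63*j^3 - 33*I*j^3 + 29*j^2 + 43*I*j^2 - 335*j + 9*I*j + 5 - 350*I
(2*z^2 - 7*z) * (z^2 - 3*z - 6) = 2*z^4 - 13*z^3 + 9*z^2 + 42*z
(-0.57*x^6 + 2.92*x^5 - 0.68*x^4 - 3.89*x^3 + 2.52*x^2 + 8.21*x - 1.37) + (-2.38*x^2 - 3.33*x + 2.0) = -0.57*x^6 + 2.92*x^5 - 0.68*x^4 - 3.89*x^3 + 0.14*x^2 + 4.88*x + 0.63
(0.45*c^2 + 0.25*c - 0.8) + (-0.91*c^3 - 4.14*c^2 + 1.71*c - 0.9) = -0.91*c^3 - 3.69*c^2 + 1.96*c - 1.7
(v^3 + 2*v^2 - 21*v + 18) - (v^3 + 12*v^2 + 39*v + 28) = -10*v^2 - 60*v - 10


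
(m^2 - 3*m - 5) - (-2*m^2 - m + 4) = 3*m^2 - 2*m - 9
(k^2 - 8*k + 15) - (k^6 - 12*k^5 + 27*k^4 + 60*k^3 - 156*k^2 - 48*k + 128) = -k^6 + 12*k^5 - 27*k^4 - 60*k^3 + 157*k^2 + 40*k - 113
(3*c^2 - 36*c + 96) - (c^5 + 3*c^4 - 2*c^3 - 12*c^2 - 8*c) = -c^5 - 3*c^4 + 2*c^3 + 15*c^2 - 28*c + 96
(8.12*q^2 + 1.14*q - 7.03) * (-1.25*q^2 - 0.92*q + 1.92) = -10.15*q^4 - 8.8954*q^3 + 23.3291*q^2 + 8.6564*q - 13.4976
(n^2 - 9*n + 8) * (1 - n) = -n^3 + 10*n^2 - 17*n + 8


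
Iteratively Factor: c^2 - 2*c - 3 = (c + 1)*(c - 3)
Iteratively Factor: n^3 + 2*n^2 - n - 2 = (n + 2)*(n^2 - 1) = (n - 1)*(n + 2)*(n + 1)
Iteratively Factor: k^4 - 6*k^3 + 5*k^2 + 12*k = (k - 4)*(k^3 - 2*k^2 - 3*k) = (k - 4)*(k - 3)*(k^2 + k) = (k - 4)*(k - 3)*(k + 1)*(k)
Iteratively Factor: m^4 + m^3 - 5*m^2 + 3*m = (m)*(m^3 + m^2 - 5*m + 3) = m*(m - 1)*(m^2 + 2*m - 3) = m*(m - 1)*(m + 3)*(m - 1)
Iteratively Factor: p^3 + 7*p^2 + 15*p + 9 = (p + 3)*(p^2 + 4*p + 3) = (p + 1)*(p + 3)*(p + 3)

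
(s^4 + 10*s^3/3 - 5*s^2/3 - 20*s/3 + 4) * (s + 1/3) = s^5 + 11*s^4/3 - 5*s^3/9 - 65*s^2/9 + 16*s/9 + 4/3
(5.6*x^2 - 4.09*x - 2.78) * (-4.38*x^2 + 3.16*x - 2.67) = -24.528*x^4 + 35.6102*x^3 - 15.7*x^2 + 2.1355*x + 7.4226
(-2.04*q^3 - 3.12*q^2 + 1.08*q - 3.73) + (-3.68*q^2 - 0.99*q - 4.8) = -2.04*q^3 - 6.8*q^2 + 0.0900000000000001*q - 8.53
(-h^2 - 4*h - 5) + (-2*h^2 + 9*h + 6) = -3*h^2 + 5*h + 1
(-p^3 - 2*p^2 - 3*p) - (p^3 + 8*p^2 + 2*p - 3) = -2*p^3 - 10*p^2 - 5*p + 3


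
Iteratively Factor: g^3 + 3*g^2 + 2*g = (g + 2)*(g^2 + g) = (g + 1)*(g + 2)*(g)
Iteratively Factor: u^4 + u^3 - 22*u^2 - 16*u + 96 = (u - 2)*(u^3 + 3*u^2 - 16*u - 48) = (u - 4)*(u - 2)*(u^2 + 7*u + 12) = (u - 4)*(u - 2)*(u + 3)*(u + 4)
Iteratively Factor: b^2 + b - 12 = (b - 3)*(b + 4)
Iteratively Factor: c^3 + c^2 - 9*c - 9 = (c + 3)*(c^2 - 2*c - 3) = (c - 3)*(c + 3)*(c + 1)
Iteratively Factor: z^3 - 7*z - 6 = (z + 2)*(z^2 - 2*z - 3) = (z + 1)*(z + 2)*(z - 3)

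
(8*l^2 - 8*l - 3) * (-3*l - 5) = -24*l^3 - 16*l^2 + 49*l + 15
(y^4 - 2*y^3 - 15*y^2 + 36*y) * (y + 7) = y^5 + 5*y^4 - 29*y^3 - 69*y^2 + 252*y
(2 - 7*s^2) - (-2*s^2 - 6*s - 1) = -5*s^2 + 6*s + 3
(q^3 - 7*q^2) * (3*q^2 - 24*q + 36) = 3*q^5 - 45*q^4 + 204*q^3 - 252*q^2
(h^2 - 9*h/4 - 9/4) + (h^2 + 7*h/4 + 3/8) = 2*h^2 - h/2 - 15/8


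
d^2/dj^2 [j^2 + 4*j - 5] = 2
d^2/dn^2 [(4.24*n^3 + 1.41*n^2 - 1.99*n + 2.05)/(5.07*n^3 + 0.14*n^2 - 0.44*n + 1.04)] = (66.4687140000002*n^6 - 250.164954*n^5 + 374.458032*n^4 - 89.179472*n^3 + 85.843584*n^2 - 36.358752*n + 1.425664)/(130.323843*n^9 + 10.796058*n^8 - 33.632352*n^7 + 78.32816*n^6 + 7.347936*n^5 - 13.777728*n^4 + 15.981568*n^3 + 1.058304*n^2 - 1.427712*n + 1.124864)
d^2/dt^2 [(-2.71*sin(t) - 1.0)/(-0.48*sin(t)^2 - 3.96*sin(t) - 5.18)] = (-0.624384*sin(t)^5 + 4.22956800000001*sin(t)^4 + 35.975232*sin(t)^3 + 51.236088*sin(t)^2 - 81.227068*sin(t) - 84.788976)/(0.48*sin(t)^2 + 3.96*sin(t) + 5.18)^3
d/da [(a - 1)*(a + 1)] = 2*a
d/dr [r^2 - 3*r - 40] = 2*r - 3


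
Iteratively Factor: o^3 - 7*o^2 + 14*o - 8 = (o - 4)*(o^2 - 3*o + 2) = (o - 4)*(o - 1)*(o - 2)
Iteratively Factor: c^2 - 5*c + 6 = (c - 2)*(c - 3)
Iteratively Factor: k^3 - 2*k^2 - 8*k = (k)*(k^2 - 2*k - 8) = k*(k - 4)*(k + 2)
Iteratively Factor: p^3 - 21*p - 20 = (p - 5)*(p^2 + 5*p + 4) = (p - 5)*(p + 4)*(p + 1)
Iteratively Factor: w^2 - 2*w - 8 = (w + 2)*(w - 4)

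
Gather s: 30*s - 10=30*s - 10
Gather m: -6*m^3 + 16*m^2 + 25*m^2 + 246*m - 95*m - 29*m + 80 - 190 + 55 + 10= -6*m^3 + 41*m^2 + 122*m - 45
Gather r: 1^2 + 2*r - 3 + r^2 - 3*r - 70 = r^2 - r - 72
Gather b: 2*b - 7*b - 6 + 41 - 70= -5*b - 35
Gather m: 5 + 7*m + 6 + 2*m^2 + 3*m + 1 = 2*m^2 + 10*m + 12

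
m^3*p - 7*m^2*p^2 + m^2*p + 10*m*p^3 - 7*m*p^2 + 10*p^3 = (m - 5*p)*(m - 2*p)*(m*p + p)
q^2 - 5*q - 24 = (q - 8)*(q + 3)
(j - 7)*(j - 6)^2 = j^3 - 19*j^2 + 120*j - 252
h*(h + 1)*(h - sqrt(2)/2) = h^3 - sqrt(2)*h^2/2 + h^2 - sqrt(2)*h/2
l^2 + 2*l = l*(l + 2)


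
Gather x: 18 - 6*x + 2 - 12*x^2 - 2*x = -12*x^2 - 8*x + 20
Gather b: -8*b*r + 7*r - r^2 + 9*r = -8*b*r - r^2 + 16*r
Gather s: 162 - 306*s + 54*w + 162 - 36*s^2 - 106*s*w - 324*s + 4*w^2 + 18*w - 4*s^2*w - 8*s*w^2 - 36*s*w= s^2*(-4*w - 36) + s*(-8*w^2 - 142*w - 630) + 4*w^2 + 72*w + 324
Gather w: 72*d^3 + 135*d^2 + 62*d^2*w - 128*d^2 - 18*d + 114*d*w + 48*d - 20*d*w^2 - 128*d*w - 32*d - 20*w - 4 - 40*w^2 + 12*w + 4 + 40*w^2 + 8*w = 72*d^3 + 7*d^2 - 20*d*w^2 - 2*d + w*(62*d^2 - 14*d)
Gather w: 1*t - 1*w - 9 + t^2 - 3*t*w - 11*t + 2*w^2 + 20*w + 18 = t^2 - 10*t + 2*w^2 + w*(19 - 3*t) + 9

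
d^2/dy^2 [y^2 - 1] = 2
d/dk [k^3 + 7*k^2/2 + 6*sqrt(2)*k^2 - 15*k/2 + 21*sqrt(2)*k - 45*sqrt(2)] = 3*k^2 + 7*k + 12*sqrt(2)*k - 15/2 + 21*sqrt(2)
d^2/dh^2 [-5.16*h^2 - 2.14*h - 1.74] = -10.3200000000000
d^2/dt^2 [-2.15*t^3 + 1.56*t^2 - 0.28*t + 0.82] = 3.12 - 12.9*t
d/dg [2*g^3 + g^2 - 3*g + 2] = 6*g^2 + 2*g - 3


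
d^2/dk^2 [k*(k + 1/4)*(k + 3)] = 6*k + 13/2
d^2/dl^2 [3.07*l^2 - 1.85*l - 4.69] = 6.14000000000000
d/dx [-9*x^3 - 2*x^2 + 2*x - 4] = -27*x^2 - 4*x + 2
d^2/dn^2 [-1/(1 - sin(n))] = -(sin(n) + 2)/(sin(n) - 1)^2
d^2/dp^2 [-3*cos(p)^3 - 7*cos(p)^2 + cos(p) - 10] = 5*cos(p)/4 + 14*cos(2*p) + 27*cos(3*p)/4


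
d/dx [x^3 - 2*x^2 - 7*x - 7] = 3*x^2 - 4*x - 7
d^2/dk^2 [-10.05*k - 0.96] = 0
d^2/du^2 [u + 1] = 0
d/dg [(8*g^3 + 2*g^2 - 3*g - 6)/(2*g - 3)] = (32*g^3 - 68*g^2 - 12*g + 21)/(4*g^2 - 12*g + 9)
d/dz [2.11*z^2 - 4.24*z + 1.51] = 4.22*z - 4.24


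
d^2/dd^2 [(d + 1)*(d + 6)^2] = 6*d + 26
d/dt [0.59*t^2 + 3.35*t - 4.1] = 1.18*t + 3.35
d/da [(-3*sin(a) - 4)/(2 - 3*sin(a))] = -18*cos(a)/(3*sin(a) - 2)^2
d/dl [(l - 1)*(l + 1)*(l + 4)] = 3*l^2 + 8*l - 1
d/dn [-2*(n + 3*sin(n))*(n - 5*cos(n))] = -2*(n + 3*sin(n))*(5*sin(n) + 1) - 2*(n - 5*cos(n))*(3*cos(n) + 1)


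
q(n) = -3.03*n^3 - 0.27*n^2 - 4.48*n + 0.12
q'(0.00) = -4.48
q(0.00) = 0.12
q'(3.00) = -87.91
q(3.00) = -97.56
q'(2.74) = -74.20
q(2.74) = -76.51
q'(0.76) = -10.14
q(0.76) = -4.77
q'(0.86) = -11.67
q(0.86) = -5.86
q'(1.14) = -16.91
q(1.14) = -9.83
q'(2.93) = -84.10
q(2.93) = -91.54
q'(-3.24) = -98.15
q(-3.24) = 114.86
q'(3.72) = -132.28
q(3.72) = -176.26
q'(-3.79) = -133.00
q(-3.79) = 178.17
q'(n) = -9.09*n^2 - 0.54*n - 4.48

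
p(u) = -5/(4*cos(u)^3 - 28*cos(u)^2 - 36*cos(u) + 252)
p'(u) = -5*(12*sin(u)*cos(u)^2 - 56*sin(u)*cos(u) - 36*sin(u))/(4*cos(u)^3 - 28*cos(u)^2 - 36*cos(u) + 252)^2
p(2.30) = -0.02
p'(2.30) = -0.00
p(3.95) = -0.02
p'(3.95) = 0.00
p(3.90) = -0.02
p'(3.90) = 0.00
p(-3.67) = -0.02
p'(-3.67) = -0.00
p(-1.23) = -0.02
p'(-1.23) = -0.00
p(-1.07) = -0.02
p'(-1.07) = -0.01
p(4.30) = -0.02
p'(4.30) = -0.00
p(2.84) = -0.02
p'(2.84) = -0.00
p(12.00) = -0.02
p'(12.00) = 0.00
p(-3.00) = -0.02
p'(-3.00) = 0.00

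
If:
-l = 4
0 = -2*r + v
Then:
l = -4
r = v/2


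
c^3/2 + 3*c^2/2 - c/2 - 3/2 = (c/2 + 1/2)*(c - 1)*(c + 3)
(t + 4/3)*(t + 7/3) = t^2 + 11*t/3 + 28/9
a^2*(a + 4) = a^3 + 4*a^2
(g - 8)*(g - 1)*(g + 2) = g^3 - 7*g^2 - 10*g + 16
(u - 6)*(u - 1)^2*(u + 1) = u^4 - 7*u^3 + 5*u^2 + 7*u - 6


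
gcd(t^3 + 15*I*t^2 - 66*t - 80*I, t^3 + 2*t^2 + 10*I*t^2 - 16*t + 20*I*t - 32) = t^2 + 10*I*t - 16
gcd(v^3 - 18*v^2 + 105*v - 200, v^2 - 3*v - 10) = v - 5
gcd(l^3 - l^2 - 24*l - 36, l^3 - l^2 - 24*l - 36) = l^3 - l^2 - 24*l - 36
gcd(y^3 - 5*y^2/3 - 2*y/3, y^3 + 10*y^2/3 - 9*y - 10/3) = y^2 - 5*y/3 - 2/3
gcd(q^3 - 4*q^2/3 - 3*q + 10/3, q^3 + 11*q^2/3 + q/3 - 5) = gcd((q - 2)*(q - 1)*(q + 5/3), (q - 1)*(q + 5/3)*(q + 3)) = q^2 + 2*q/3 - 5/3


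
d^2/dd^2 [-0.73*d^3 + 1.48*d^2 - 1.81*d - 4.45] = 2.96 - 4.38*d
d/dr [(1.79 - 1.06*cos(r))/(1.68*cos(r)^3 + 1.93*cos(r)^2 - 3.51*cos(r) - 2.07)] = (-3.5616*cos(r)^3 + 6.9758*cos(r)^2 + 6.9094*cos(r) - 8.4771)*sin(r)/(2.8224*cos(r)^6 + 6.4848*cos(r)^5 - 8.0687*cos(r)^4 - 20.5038*cos(r)^3 + 4.3299*cos(r)^2 + 14.5314*cos(r) + 4.2849)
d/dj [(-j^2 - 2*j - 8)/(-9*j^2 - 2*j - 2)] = 4*(-4*j^2 - 35*j - 3)/(81*j^4 + 36*j^3 + 40*j^2 + 8*j + 4)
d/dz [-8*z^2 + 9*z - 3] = 9 - 16*z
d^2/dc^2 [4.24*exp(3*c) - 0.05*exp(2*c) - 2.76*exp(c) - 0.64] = (38.16*exp(2*c) - 0.2*exp(c) - 2.76)*exp(c)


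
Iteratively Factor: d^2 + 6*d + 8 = (d + 2)*(d + 4)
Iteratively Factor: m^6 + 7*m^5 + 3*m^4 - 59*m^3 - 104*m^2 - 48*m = (m - 3)*(m^5 + 10*m^4 + 33*m^3 + 40*m^2 + 16*m) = (m - 3)*(m + 1)*(m^4 + 9*m^3 + 24*m^2 + 16*m) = m*(m - 3)*(m + 1)*(m^3 + 9*m^2 + 24*m + 16) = m*(m - 3)*(m + 1)*(m + 4)*(m^2 + 5*m + 4) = m*(m - 3)*(m + 1)*(m + 4)^2*(m + 1)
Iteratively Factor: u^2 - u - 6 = (u - 3)*(u + 2)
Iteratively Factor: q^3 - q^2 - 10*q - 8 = (q - 4)*(q^2 + 3*q + 2) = (q - 4)*(q + 1)*(q + 2)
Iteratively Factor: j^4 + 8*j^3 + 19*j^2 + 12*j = (j)*(j^3 + 8*j^2 + 19*j + 12) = j*(j + 4)*(j^2 + 4*j + 3) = j*(j + 1)*(j + 4)*(j + 3)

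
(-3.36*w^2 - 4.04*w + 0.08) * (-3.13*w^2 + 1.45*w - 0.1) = 10.5168*w^4 + 7.7732*w^3 - 5.7724*w^2 + 0.52*w - 0.008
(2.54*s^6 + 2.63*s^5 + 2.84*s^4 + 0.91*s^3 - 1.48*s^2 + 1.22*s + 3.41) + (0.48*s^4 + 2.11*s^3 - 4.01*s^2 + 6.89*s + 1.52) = 2.54*s^6 + 2.63*s^5 + 3.32*s^4 + 3.02*s^3 - 5.49*s^2 + 8.11*s + 4.93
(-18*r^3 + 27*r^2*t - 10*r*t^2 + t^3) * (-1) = 18*r^3 - 27*r^2*t + 10*r*t^2 - t^3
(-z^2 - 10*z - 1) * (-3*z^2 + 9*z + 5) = 3*z^4 + 21*z^3 - 92*z^2 - 59*z - 5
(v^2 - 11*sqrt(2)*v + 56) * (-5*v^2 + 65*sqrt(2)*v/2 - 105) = -5*v^4 + 175*sqrt(2)*v^3/2 - 1100*v^2 + 2975*sqrt(2)*v - 5880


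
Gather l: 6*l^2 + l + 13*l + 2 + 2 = 6*l^2 + 14*l + 4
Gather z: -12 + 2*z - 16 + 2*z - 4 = 4*z - 32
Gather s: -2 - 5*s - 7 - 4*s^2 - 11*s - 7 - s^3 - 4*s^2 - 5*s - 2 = -s^3 - 8*s^2 - 21*s - 18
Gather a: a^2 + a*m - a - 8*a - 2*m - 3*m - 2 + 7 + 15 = a^2 + a*(m - 9) - 5*m + 20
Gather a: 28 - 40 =-12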